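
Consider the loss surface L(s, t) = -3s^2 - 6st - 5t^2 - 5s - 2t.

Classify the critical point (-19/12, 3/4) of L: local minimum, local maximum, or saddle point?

local maximum

The Hessian of L is constant: H = [[-6, -6], [-6, -10]].
det(H) = (-6)·(-10) − (-6)² = 24.
det(H) > 0 and tr(H) = -16 < 0, so H is negative definite and the point is a local maximum.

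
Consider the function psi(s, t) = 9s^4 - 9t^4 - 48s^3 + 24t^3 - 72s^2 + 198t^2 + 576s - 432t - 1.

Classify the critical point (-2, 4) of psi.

saddle point

The mixed partial ∂²psi/∂s∂t is 0, so the Hessian at any point is diag(psi_ss, psi_tt) = diag(36(3s^2 - 8s - 4), 36(-3t^2 + 4t + 11)).
At (-2, 4): H = diag(864, -756).
The eigenvalues have opposite signs, so H is indefinite: a saddle point.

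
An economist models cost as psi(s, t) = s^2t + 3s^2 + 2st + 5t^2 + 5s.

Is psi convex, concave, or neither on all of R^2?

neither

The term s^2t is cubic, so the Hessian is not constant.
∂²psi/∂s² = 2t + 6, which takes both signs as t varies (negative for sufficiently negative t). A diagonal entry of the Hessian changing sign means the Hessian is neither positive- nor negative-semidefinite on all of R^2.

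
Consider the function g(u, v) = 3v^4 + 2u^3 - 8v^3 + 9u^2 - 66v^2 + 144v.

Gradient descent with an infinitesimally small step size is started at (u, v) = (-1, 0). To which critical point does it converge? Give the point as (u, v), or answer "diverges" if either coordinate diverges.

(0, -3)

g is separable, so gradient descent decouples: u follows -∂g/∂u, v follows -∂g/∂v.
∂g/∂u = 6u(u + 3); at u=-1 this is -12, so u increases.
∂g/∂v = 12(v - 4)(v - 1)(v + 3); at v=0 this is 144, so v decreases.
u converges to its nearest critical value 0 (a local min of the u-part); v converges to -3. The iterate converges to (0, -3).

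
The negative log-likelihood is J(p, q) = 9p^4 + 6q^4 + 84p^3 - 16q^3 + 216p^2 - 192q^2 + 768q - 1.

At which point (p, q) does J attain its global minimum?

(0, -4)

J(p,q) separates as A(p) + B(q) − 1, so its minimum is min A + min B − 1.
A'(p) = 36p(p + 3)(p + 4) vanishes at p ∈ {-4, -3, 0}; B'(q) = 24(q - 4)(q - 2)(q + 4) vanishes at q ∈ {-4, 2, 4}.
Local minima of A (where A''>0): A(-4)=384, A(0)=0. Local minima of B: B(-4)=-3584, B(4)=512.
So the global minimum of J is A(0) + B(-4) − 1 = 0 − 3584 − 1 = -3585, attained at (0, -4).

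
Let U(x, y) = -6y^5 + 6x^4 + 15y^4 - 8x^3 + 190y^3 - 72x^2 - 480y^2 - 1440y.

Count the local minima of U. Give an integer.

U separates as a function of x plus a function of y, so ∇U=0 decouples.
∂U/∂x = 24x(x - 3)(x + 2) = 0 at x ∈ {-2, 0, 3}; ∂U/∂y = -30(y - 4)(y - 3)(y + 1)(y + 4) = 0 at y ∈ {-4, -1, 3, 4}.
The Hessian is diagonal: diag(U_xx, U_yy). Second derivatives: U_xx(-2)=240, U_xx(0)=-144, U_xx(3)=360; U_yy(-4)=5040, U_yy(-1)=-1800, U_yy(3)=840, U_yy(4)=-1200.
Local minima occur where both diagonal entries positive: (-2, -4), (-2, 3), (3, -4), (3, 3). Count: 4.

4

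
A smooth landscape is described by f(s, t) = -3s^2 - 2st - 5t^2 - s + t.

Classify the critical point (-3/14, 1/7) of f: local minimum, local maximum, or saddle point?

local maximum

The Hessian of f is constant: H = [[-6, -2], [-2, -10]].
det(H) = (-6)·(-10) − (-2)² = 56.
det(H) > 0 and tr(H) = -16 < 0, so H is negative definite and the point is a local maximum.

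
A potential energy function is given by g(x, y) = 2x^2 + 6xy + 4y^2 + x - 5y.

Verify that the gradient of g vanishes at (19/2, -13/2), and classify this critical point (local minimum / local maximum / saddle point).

saddle point

∇g = (4x + 6y + 1, 6x + 8y - 5); substituting (19/2, -13/2) gives ∇g = (0, 0), so (19/2, -13/2) is indeed a critical point.
The Hessian of g is constant: H = [[4, 6], [6, 8]].
det(H) = 4·8 − 6² = -4.
Since det(H) < 0, H is indefinite and the critical point is a saddle point.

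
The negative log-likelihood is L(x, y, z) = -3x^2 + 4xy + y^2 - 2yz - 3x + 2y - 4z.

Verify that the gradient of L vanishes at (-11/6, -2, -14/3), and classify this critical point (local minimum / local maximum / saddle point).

saddle point

∇L = (-6x + 4y - 3, 4x + 2y - 2z + 2, -2y - 4); substituting (-11/6, -2, -14/3) gives ∇L = (0, 0, 0), so (-11/6, -2, -14/3) is indeed a critical point.
The Hessian is constant: H = [[-6, 4, 0], [4, 2, -2], [0, -2, 0]].
Leading principal minors: Δ₁ = -6, Δ₂ = -28, Δ₃ = 24.
The minors fit neither the all-positive nor the alternating-sign pattern, so H is indefinite: a saddle point.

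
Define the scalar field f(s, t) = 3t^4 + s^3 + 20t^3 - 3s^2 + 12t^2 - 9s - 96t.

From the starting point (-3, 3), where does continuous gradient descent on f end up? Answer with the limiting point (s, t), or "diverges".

f is separable, so gradient descent decouples: s follows -∂f/∂s, t follows -∂f/∂t.
∂f/∂s = 3(s - 3)(s + 1); at s=-3 this is 36, so s decreases.
∂f/∂t = 12(t - 1)(t + 2)(t + 4); at t=3 this is 840, so t decreases.
The s-coordinate has no critical point in that direction and runs off to infinity.

diverges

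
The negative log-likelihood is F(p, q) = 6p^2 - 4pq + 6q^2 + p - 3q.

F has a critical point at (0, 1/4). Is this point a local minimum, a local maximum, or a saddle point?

local minimum

The Hessian of F is constant: H = [[12, -4], [-4, 12]].
det(H) = 12·12 − (-4)² = 128.
det(H) > 0 and tr(H) = 24 > 0, so H is positive definite and the point is a local minimum.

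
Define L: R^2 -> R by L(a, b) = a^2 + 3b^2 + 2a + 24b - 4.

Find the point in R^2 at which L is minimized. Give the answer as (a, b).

(-1, -4)

L(a,b) separates as P(a) + Q(b) − 4, so its minimum is min P + min Q − 4.
P'(a) = 2a + 2 vanishes at a ∈ {-1}; Q'(b) = 6b + 24 vanishes at b ∈ {-4}.
Local minima of P (where P''>0): P(-1)=-1. Local minima of Q: Q(-4)=-48.
So the global minimum of L is P(-1) + Q(-4) − 4 = -1 − 48 − 4 = -53, attained at (-1, -4).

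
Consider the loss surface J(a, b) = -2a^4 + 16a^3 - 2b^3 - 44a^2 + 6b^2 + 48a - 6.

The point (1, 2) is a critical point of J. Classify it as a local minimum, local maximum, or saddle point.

local maximum

The mixed partial ∂²J/∂a∂b is 0, so the Hessian at any point is diag(J_aa, J_bb) = diag(8(-3a^2 + 12a - 11), 12(-b + 1)).
At (1, 2): H = diag(-16, -12).
Both eigenvalues are negative, so H is negative definite: a local maximum.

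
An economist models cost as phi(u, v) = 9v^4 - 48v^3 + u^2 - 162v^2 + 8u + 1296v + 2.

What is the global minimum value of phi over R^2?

-3335

phi(u,v) separates as P(u) + Q(v) + 2, so its minimum is min P + min Q + 2.
P'(u) = 2u + 8 vanishes at u ∈ {-4}; Q'(v) = 36(v - 4)(v - 3)(v + 3) vanishes at v ∈ {-3, 3, 4}.
Local minima of P (where P''>0): P(-4)=-16. Local minima of Q: Q(-3)=-3321, Q(4)=1824.
So the global minimum of phi is P(-4) + Q(-3) + 2 = -16 − 3321 + 2 = -3335, attained at (-4, -3).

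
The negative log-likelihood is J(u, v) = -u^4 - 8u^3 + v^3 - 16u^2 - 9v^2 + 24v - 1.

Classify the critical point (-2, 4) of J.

The mixed partial ∂²J/∂u∂v is 0, so the Hessian at any point is diag(J_uu, J_vv) = diag(-4(3u^2 + 12u + 8), 6(v - 3)).
At (-2, 4): H = diag(16, 6).
Both eigenvalues are positive, so H is positive definite: a local minimum.

local minimum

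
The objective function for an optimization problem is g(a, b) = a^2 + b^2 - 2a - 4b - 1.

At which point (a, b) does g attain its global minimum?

(1, 2)

g(a,b) separates as P(a) + Q(b) − 1, so its minimum is min P + min Q − 1.
P'(a) = 2a - 2 vanishes at a ∈ {1}; Q'(b) = 2b - 4 vanishes at b ∈ {2}.
Local minima of P (where P''>0): P(1)=-1. Local minima of Q: Q(2)=-4.
So the global minimum of g is P(1) + Q(2) − 1 = -1 − 4 − 1 = -6, attained at (1, 2).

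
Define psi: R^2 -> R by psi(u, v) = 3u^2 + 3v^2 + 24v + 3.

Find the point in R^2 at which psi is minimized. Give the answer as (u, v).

psi(u,v) separates as P(u) + Q(v) + 3, so its minimum is min P + min Q + 3.
P'(u) = 6u vanishes at u ∈ {0}; Q'(v) = 6v + 24 vanishes at v ∈ {-4}.
Local minima of P (where P''>0): P(0)=0. Local minima of Q: Q(-4)=-48.
So the global minimum of psi is P(0) + Q(-4) + 3 = 0 − 48 + 3 = -45, attained at (0, -4).

(0, -4)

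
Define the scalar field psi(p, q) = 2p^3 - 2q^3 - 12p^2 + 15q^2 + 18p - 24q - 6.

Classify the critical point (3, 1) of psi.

local minimum

The mixed partial ∂²psi/∂p∂q is 0, so the Hessian at any point is diag(psi_pp, psi_qq) = diag(12(p - 2), 6(-2q + 5)).
At (3, 1): H = diag(12, 18).
Both eigenvalues are positive, so H is positive definite: a local minimum.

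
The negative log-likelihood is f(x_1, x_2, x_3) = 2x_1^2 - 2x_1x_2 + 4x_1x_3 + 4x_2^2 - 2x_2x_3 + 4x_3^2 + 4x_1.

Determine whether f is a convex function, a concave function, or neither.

f is quadratic, so its Hessian is the constant matrix H = [[4, -2, 4], [-2, 8, -2], [4, -2, 8]].
Leading principal minors: 4, 28, 112.
All positive ⇒ H ≻ 0 ⇒ convex.

convex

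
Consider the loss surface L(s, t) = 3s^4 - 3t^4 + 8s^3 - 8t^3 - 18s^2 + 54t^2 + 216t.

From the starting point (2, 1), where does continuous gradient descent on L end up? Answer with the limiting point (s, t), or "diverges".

L is separable, so gradient descent decouples: s follows -∂L/∂s, t follows -∂L/∂t.
∂L/∂s = 12s(s - 1)(s + 3); at s=2 this is 120, so s decreases.
∂L/∂t = -12(t - 3)(t + 2)(t + 3); at t=1 this is 288, so t decreases.
s converges to its nearest critical value 1 (a local min of the s-part); t converges to -2. The iterate converges to (1, -2).

(1, -2)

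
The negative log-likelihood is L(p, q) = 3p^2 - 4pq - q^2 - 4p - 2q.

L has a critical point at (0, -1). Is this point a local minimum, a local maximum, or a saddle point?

The Hessian of L is constant: H = [[6, -4], [-4, -2]].
det(H) = 6·(-2) − (-4)² = -28.
Since det(H) < 0, H is indefinite and the critical point is a saddle point.

saddle point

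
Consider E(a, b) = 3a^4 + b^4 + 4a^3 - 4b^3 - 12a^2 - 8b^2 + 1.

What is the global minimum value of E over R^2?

-159

E(a,b) separates as P(a) + Q(b) + 1, so its minimum is min P + min Q + 1.
P'(a) = 12a(a - 1)(a + 2) vanishes at a ∈ {-2, 0, 1}; Q'(b) = 4b(b - 4)(b + 1) vanishes at b ∈ {-1, 0, 4}.
Local minima of P (where P''>0): P(-2)=-32, P(1)=-5. Local minima of Q: Q(-1)=-3, Q(4)=-128.
So the global minimum of E is P(-2) + Q(4) + 1 = -32 − 128 + 1 = -159, attained at (-2, 4).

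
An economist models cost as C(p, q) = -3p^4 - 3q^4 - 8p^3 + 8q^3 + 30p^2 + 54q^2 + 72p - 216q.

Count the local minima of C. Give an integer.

C separates as a function of p plus a function of q, so ∇C=0 decouples.
∂C/∂p = -12(p - 2)(p + 1)(p + 3) = 0 at p ∈ {-3, -1, 2}; ∂C/∂q = -12(q - 3)(q - 2)(q + 3) = 0 at q ∈ {-3, 2, 3}.
The Hessian is diagonal: diag(C_pp, C_qq). Second derivatives: C_pp(-3)=-120, C_pp(-1)=72, C_pp(2)=-180; C_qq(-3)=-360, C_qq(2)=60, C_qq(3)=-72.
Local minima occur where both diagonal entries positive: (-1, 2). Count: 1.

1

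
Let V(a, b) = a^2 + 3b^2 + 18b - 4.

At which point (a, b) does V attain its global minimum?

(0, -3)

V(a,b) separates as P(a) + Q(b) − 4, so its minimum is min P + min Q − 4.
P'(a) = 2a vanishes at a ∈ {0}; Q'(b) = 6b + 18 vanishes at b ∈ {-3}.
Local minima of P (where P''>0): P(0)=0. Local minima of Q: Q(-3)=-27.
So the global minimum of V is P(0) + Q(-3) − 4 = 0 − 27 − 4 = -31, attained at (0, -3).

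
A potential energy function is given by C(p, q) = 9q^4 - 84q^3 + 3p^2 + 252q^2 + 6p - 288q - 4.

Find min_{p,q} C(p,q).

-199

C(p,q) separates as A(p) + B(q) − 4, so its minimum is min A + min B − 4.
A'(p) = 6p + 6 vanishes at p ∈ {-1}; B'(q) = 36(q - 4)(q - 2)(q - 1) vanishes at q ∈ {1, 2, 4}.
Local minima of A (where A''>0): A(-1)=-3. Local minima of B: B(1)=-111, B(4)=-192.
So the global minimum of C is A(-1) + B(4) − 4 = -3 − 192 − 4 = -199, attained at (-1, 4).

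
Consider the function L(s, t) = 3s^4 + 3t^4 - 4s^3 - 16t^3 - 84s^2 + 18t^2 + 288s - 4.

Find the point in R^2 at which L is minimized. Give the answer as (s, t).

L(s,t) separates as P(s) + Q(t) − 4, so its minimum is min P + min Q − 4.
P'(s) = 12(s - 3)(s - 2)(s + 4) vanishes at s ∈ {-4, 2, 3}; Q'(t) = 12t(t - 3)(t - 1) vanishes at t ∈ {0, 1, 3}.
Local minima of P (where P''>0): P(-4)=-1472, P(3)=243. Local minima of Q: Q(0)=0, Q(3)=-27.
So the global minimum of L is P(-4) + Q(3) − 4 = -1472 − 27 − 4 = -1503, attained at (-4, 3).

(-4, 3)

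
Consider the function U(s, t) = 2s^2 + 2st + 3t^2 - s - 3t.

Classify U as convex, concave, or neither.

convex

U is quadratic, so its Hessian is the constant matrix H = [[4, 2], [2, 6]].
det(H) = 20, tr(H) = 10.
det(H) > 0 and tr(H) > 0, so H is positive definite everywhere: convex.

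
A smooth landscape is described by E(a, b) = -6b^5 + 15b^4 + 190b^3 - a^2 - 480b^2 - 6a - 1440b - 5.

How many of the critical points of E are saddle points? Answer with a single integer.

2

E separates as a function of a plus a function of b, so ∇E=0 decouples.
∂E/∂a = -2(a + 3) = 0 at a ∈ {-3}; ∂E/∂b = -30(b - 4)(b - 3)(b + 1)(b + 4) = 0 at b ∈ {-4, -1, 3, 4}.
The Hessian is diagonal: diag(E_aa, E_bb). Second derivatives: E_aa(-3)=-2; E_bb(-4)=5040, E_bb(-1)=-1800, E_bb(3)=840, E_bb(4)=-1200.
Saddle points occur where the two diagonal entries have opposite signs: (-3, -4), (-3, 3). Count: 2.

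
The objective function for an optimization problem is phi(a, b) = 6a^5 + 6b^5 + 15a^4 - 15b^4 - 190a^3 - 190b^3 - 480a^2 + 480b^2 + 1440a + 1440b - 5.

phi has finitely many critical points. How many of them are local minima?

4

phi separates as a function of a plus a function of b, so ∇phi=0 decouples.
∂phi/∂a = 30(a - 4)(a - 1)(a + 3)(a + 4) = 0 at a ∈ {-4, -3, 1, 4}; ∂phi/∂b = 30(b - 4)(b - 3)(b + 1)(b + 4) = 0 at b ∈ {-4, -1, 3, 4}.
The Hessian is diagonal: diag(phi_aa, phi_bb). Second derivatives: phi_aa(-4)=-1200, phi_aa(-3)=840, phi_aa(1)=-1800, phi_aa(4)=5040; phi_bb(-4)=-5040, phi_bb(-1)=1800, phi_bb(3)=-840, phi_bb(4)=1200.
Local minima occur where both diagonal entries positive: (-3, -1), (-3, 4), (4, -1), (4, 4). Count: 4.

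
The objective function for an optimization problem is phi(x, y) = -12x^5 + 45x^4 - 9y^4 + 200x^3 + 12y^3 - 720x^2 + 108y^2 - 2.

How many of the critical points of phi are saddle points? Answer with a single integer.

phi separates as a function of x plus a function of y, so ∇phi=0 decouples.
∂phi/∂x = -60x(x - 4)(x - 2)(x + 3) = 0 at x ∈ {-3, 0, 2, 4}; ∂phi/∂y = -36y(y - 3)(y + 2) = 0 at y ∈ {-2, 0, 3}.
The Hessian is diagonal: diag(phi_xx, phi_yy). Second derivatives: phi_xx(-3)=6300, phi_xx(0)=-1440, phi_xx(2)=1200, phi_xx(4)=-3360; phi_yy(-2)=-360, phi_yy(0)=216, phi_yy(3)=-540.
Saddle points occur where the two diagonal entries have opposite signs: (-3, -2), (-3, 3), (0, 0), (2, -2), (2, 3), (4, 0). Count: 6.

6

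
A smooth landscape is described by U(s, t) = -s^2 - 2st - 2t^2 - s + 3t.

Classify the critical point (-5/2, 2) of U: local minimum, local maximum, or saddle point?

The Hessian of U is constant: H = [[-2, -2], [-2, -4]].
det(H) = (-2)·(-4) − (-2)² = 4.
det(H) > 0 and tr(H) = -6 < 0, so H is negative definite and the point is a local maximum.

local maximum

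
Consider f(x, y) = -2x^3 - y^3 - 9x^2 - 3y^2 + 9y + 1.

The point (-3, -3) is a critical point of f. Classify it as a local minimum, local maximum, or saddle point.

The mixed partial ∂²f/∂x∂y is 0, so the Hessian at any point is diag(f_xx, f_yy) = diag(-6(2x + 3), -6(y + 1)).
At (-3, -3): H = diag(18, 12).
Both eigenvalues are positive, so H is positive definite: a local minimum.

local minimum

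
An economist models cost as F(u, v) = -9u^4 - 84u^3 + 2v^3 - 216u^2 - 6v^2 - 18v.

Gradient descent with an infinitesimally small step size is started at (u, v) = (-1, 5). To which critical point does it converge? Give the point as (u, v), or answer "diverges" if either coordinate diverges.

(-3, 3)

F is separable, so gradient descent decouples: u follows -∂F/∂u, v follows -∂F/∂v.
∂F/∂u = -36u(u + 3)(u + 4); at u=-1 this is 216, so u decreases.
∂F/∂v = 6(v - 3)(v + 1); at v=5 this is 72, so v decreases.
u converges to its nearest critical value -3 (a local min of the u-part); v converges to 3. The iterate converges to (-3, 3).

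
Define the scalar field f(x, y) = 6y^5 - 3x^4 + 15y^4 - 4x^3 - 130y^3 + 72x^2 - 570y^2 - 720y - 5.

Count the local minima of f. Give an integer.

f separates as a function of x plus a function of y, so ∇f=0 decouples.
∂f/∂x = -12x(x - 3)(x + 4) = 0 at x ∈ {-4, 0, 3}; ∂f/∂y = 30(y - 4)(y + 1)(y + 2)(y + 3) = 0 at y ∈ {-3, -2, -1, 4}.
The Hessian is diagonal: diag(f_xx, f_yy). Second derivatives: f_xx(-4)=-336, f_xx(0)=144, f_xx(3)=-252; f_yy(-3)=-420, f_yy(-2)=180, f_yy(-1)=-300, f_yy(4)=6300.
Local minima occur where both diagonal entries positive: (0, -2), (0, 4). Count: 2.

2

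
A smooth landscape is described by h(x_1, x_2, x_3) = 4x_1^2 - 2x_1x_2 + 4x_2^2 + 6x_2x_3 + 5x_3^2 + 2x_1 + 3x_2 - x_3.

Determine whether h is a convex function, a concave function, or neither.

h is quadratic, so its Hessian is the constant matrix H = [[8, -2, 0], [-2, 8, 6], [0, 6, 10]].
Leading principal minors: 8, 60, 312.
All positive ⇒ H ≻ 0 ⇒ convex.

convex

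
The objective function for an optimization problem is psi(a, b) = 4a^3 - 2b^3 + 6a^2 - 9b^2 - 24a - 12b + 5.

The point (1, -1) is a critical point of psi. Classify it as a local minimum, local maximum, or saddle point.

saddle point

The mixed partial ∂²psi/∂a∂b is 0, so the Hessian at any point is diag(psi_aa, psi_bb) = diag(12(2a + 1), -6(2b + 3)).
At (1, -1): H = diag(36, -6).
The eigenvalues have opposite signs, so H is indefinite: a saddle point.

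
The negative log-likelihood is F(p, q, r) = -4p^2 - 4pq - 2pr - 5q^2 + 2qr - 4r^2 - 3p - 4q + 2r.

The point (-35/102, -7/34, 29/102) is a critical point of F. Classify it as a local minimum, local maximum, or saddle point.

local maximum

The Hessian is constant: H = [[-8, -4, -2], [-4, -10, 2], [-2, 2, -8]].
Leading principal minors: Δ₁ = -8, Δ₂ = 64, Δ₃ = -408.
The minors alternate sign starting negative (−, +, −), so H is negative definite: a local maximum.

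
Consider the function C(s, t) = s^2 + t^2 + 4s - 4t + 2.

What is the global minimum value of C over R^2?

C(s,t) separates as P(s) + Q(t) + 2, so its minimum is min P + min Q + 2.
P'(s) = 2s + 4 vanishes at s ∈ {-2}; Q'(t) = 2(t - 2) vanishes at t ∈ {2}.
Local minima of P (where P''>0): P(-2)=-4. Local minima of Q: Q(2)=-4.
So the global minimum of C is P(-2) + Q(2) + 2 = -4 − 4 + 2 = -6, attained at (-2, 2).

-6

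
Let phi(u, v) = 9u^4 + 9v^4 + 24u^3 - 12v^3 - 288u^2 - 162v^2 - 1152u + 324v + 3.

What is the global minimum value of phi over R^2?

-6750

phi(u,v) separates as P(u) + Q(v) + 3, so its minimum is min P + min Q + 3.
P'(u) = 36(u - 4)(u + 2)(u + 4) vanishes at u ∈ {-4, -2, 4}; Q'(v) = 36(v - 3)(v - 1)(v + 3) vanishes at v ∈ {-3, 1, 3}.
Local minima of P (where P''>0): P(-4)=768, P(4)=-5376. Local minima of Q: Q(-3)=-1377, Q(3)=-81.
So the global minimum of phi is P(4) + Q(-3) + 3 = -5376 − 1377 + 3 = -6750, attained at (4, -3).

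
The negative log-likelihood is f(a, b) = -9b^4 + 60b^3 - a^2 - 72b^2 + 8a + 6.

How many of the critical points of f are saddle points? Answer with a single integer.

1

f separates as a function of a plus a function of b, so ∇f=0 decouples.
∂f/∂a = -2(a - 4) = 0 at a ∈ {4}; ∂f/∂b = -36b(b - 4)(b - 1) = 0 at b ∈ {0, 1, 4}.
The Hessian is diagonal: diag(f_aa, f_bb). Second derivatives: f_aa(4)=-2; f_bb(0)=-144, f_bb(1)=108, f_bb(4)=-432.
Saddle points occur where the two diagonal entries have opposite signs: (4, 1). Count: 1.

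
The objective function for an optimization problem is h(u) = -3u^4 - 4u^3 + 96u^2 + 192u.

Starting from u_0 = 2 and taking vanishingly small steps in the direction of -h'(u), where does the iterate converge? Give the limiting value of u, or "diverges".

-1

h'(u) = -12(u - 4)(u + 1)(u + 4), so h'(2) = 432.
Gradient descent moves in the -h' direction, i.e. u is decreasing.
The nearest critical point in that direction is u = -1, where h'' = 180 > 0 (a local minimum). The iterate converges there.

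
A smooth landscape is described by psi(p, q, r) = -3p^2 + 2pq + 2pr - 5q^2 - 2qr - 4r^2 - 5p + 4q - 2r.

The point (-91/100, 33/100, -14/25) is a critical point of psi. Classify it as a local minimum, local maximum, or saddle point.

local maximum

The Hessian is constant: H = [[-6, 2, 2], [2, -10, -2], [2, -2, -8]].
Leading principal minors: Δ₁ = -6, Δ₂ = 56, Δ₃ = -400.
The minors alternate sign starting negative (−, +, −), so H is negative definite: a local maximum.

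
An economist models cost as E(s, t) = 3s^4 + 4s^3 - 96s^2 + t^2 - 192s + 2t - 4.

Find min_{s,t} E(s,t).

-1285

E(s,t) separates as P(s) + Q(t) − 4, so its minimum is min P + min Q − 4.
P'(s) = 12(s - 4)(s + 1)(s + 4) vanishes at s ∈ {-4, -1, 4}; Q'(t) = 2(t + 1) vanishes at t ∈ {-1}.
Local minima of P (where P''>0): P(-4)=-256, P(4)=-1280. Local minima of Q: Q(-1)=-1.
So the global minimum of E is P(4) + Q(-1) − 4 = -1280 − 1 − 4 = -1285, attained at (4, -1).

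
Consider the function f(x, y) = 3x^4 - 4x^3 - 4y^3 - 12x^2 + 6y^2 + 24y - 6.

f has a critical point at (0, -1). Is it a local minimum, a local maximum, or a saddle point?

The mixed partial ∂²f/∂x∂y is 0, so the Hessian at any point is diag(f_xx, f_yy) = diag(12(3x^2 - 2x - 2), 12(-2y + 1)).
At (0, -1): H = diag(-24, 36).
The eigenvalues have opposite signs, so H is indefinite: a saddle point.

saddle point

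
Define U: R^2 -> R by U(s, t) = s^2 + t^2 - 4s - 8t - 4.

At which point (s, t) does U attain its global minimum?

U(s,t) separates as P(s) + Q(t) − 4, so its minimum is min P + min Q − 4.
P'(s) = 2s - 4 vanishes at s ∈ {2}; Q'(t) = 2(t - 4) vanishes at t ∈ {4}.
Local minima of P (where P''>0): P(2)=-4. Local minima of Q: Q(4)=-16.
So the global minimum of U is P(2) + Q(4) − 4 = -4 − 16 − 4 = -24, attained at (2, 4).

(2, 4)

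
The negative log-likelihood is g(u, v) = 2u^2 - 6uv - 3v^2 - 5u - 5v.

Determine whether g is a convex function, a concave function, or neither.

neither

g is quadratic, so its Hessian is the constant matrix H = [[4, -6], [-6, -6]].
det(H) = -60, tr(H) = -2.
det(H) < 0, so H is indefinite: neither convex nor concave.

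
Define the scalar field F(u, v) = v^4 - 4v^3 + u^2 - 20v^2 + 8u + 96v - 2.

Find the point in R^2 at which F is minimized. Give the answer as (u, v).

F(u,v) separates as P(u) + Q(v) − 2, so its minimum is min P + min Q − 2.
P'(u) = 2u + 8 vanishes at u ∈ {-4}; Q'(v) = 4(v - 4)(v - 2)(v + 3) vanishes at v ∈ {-3, 2, 4}.
Local minima of P (where P''>0): P(-4)=-16. Local minima of Q: Q(-3)=-279, Q(4)=64.
So the global minimum of F is P(-4) + Q(-3) − 2 = -16 − 279 − 2 = -297, attained at (-4, -3).

(-4, -3)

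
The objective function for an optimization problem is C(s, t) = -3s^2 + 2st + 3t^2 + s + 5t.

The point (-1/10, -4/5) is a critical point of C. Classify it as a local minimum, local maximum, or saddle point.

saddle point

The Hessian of C is constant: H = [[-6, 2], [2, 6]].
det(H) = (-6)·6 − 2² = -40.
Since det(H) < 0, H is indefinite and the critical point is a saddle point.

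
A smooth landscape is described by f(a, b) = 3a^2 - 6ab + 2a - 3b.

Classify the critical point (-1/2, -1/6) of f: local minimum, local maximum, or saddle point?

The Hessian of f is constant: H = [[6, -6], [-6, 0]].
det(H) = 6·0 − (-6)² = -36.
Since det(H) < 0, H is indefinite and the critical point is a saddle point.

saddle point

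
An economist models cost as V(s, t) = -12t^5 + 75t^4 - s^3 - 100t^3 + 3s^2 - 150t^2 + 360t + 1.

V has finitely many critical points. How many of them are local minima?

2

V separates as a function of s plus a function of t, so ∇V=0 decouples.
∂V/∂s = -3s(s - 2) = 0 at s ∈ {0, 2}; ∂V/∂t = -60(t - 3)(t - 2)(t - 1)(t + 1) = 0 at t ∈ {-1, 1, 2, 3}.
The Hessian is diagonal: diag(V_ss, V_tt). Second derivatives: V_ss(0)=6, V_ss(2)=-6; V_tt(-1)=1440, V_tt(1)=-240, V_tt(2)=180, V_tt(3)=-480.
Local minima occur where both diagonal entries positive: (0, -1), (0, 2). Count: 2.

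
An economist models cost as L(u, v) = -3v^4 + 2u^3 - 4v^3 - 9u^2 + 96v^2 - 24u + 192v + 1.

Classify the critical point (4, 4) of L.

The mixed partial ∂²L/∂u∂v is 0, so the Hessian at any point is diag(L_uu, L_vv) = diag(6(2u - 3), 12(-3v^2 - 2v + 16)).
At (4, 4): H = diag(30, -480).
The eigenvalues have opposite signs, so H is indefinite: a saddle point.

saddle point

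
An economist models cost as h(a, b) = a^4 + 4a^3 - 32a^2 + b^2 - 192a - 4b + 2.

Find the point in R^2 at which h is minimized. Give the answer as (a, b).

(4, 2)

h(a,b) separates as P(a) + Q(b) + 2, so its minimum is min P + min Q + 2.
P'(a) = 4(a - 4)(a + 3)(a + 4) vanishes at a ∈ {-4, -3, 4}; Q'(b) = 2b - 4 vanishes at b ∈ {2}.
Local minima of P (where P''>0): P(-4)=256, P(4)=-768. Local minima of Q: Q(2)=-4.
So the global minimum of h is P(4) + Q(2) + 2 = -768 − 4 + 2 = -770, attained at (4, 2).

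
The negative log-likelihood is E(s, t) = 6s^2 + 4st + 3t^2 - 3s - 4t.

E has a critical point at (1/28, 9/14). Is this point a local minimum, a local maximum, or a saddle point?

local minimum

The Hessian of E is constant: H = [[12, 4], [4, 6]].
det(H) = 12·6 − 4² = 56.
det(H) > 0 and tr(H) = 18 > 0, so H is positive definite and the point is a local minimum.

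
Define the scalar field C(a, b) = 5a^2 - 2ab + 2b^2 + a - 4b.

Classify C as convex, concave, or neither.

C is quadratic, so its Hessian is the constant matrix H = [[10, -2], [-2, 4]].
det(H) = 36, tr(H) = 14.
det(H) > 0 and tr(H) > 0, so H is positive definite everywhere: convex.

convex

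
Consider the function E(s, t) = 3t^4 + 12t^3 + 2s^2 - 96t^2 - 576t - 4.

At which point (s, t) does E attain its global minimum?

(0, 4)

E(s,t) separates as P(s) + Q(t) − 4, so its minimum is min P + min Q − 4.
P'(s) = 4s vanishes at s ∈ {0}; Q'(t) = 12(t - 4)(t + 3)(t + 4) vanishes at t ∈ {-4, -3, 4}.
Local minima of P (where P''>0): P(0)=0. Local minima of Q: Q(-4)=768, Q(4)=-2304.
So the global minimum of E is P(0) + Q(4) − 4 = 0 − 2304 − 4 = -2308, attained at (0, 4).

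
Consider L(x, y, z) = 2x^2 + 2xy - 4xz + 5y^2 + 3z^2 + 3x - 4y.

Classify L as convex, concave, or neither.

convex

L is quadratic, so its Hessian is the constant matrix H = [[4, 2, -4], [2, 10, 0], [-4, 0, 6]].
Leading principal minors: 4, 36, 56.
All positive ⇒ H ≻ 0 ⇒ convex.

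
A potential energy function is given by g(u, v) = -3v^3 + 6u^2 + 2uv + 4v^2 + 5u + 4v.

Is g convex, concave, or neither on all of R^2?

The term -3v^3 is cubic, so the Hessian is not constant.
∂²g/∂v² = -18v + 8, which takes both signs as v varies (negative for sufficiently large v). A diagonal entry of the Hessian changing sign means the Hessian is neither positive- nor negative-semidefinite on all of R^2.

neither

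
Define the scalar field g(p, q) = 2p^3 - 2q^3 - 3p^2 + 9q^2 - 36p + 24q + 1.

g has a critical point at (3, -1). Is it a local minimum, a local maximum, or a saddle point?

The mixed partial ∂²g/∂p∂q is 0, so the Hessian at any point is diag(g_pp, g_qq) = diag(6(2p - 1), 6(-2q + 3)).
At (3, -1): H = diag(30, 30).
Both eigenvalues are positive, so H is positive definite: a local minimum.

local minimum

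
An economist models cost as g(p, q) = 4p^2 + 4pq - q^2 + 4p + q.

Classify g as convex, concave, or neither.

g is quadratic, so its Hessian is the constant matrix H = [[8, 4], [4, -2]].
det(H) = -32, tr(H) = 6.
det(H) < 0, so H is indefinite: neither convex nor concave.

neither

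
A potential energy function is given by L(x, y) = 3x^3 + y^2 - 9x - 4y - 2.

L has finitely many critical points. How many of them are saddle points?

1

L separates as a function of x plus a function of y, so ∇L=0 decouples.
∂L/∂x = 9(x - 1)(x + 1) = 0 at x ∈ {-1, 1}; ∂L/∂y = 2(y - 2) = 0 at y ∈ {2}.
The Hessian is diagonal: diag(L_xx, L_yy). Second derivatives: L_xx(-1)=-18, L_xx(1)=18; L_yy(2)=2.
Saddle points occur where the two diagonal entries have opposite signs: (-1, 2). Count: 1.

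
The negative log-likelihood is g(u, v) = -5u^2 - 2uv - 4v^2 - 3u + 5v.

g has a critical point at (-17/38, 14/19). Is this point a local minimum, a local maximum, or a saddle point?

The Hessian of g is constant: H = [[-10, -2], [-2, -8]].
det(H) = (-10)·(-8) − (-2)² = 76.
det(H) > 0 and tr(H) = -18 < 0, so H is negative definite and the point is a local maximum.

local maximum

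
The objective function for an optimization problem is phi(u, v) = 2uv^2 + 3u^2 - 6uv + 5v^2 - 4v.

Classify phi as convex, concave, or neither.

neither

The term 2uv^2 is cubic, so the Hessian is not constant.
∂²phi/∂v² = 4u + 10, which takes both signs as u varies (negative for sufficiently negative u). A diagonal entry of the Hessian changing sign means the Hessian is neither positive- nor negative-semidefinite on all of R^2.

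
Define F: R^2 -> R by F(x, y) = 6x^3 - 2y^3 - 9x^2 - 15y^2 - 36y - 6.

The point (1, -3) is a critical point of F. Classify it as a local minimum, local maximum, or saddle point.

The mixed partial ∂²F/∂x∂y is 0, so the Hessian at any point is diag(F_xx, F_yy) = diag(18(2x - 1), -6(2y + 5)).
At (1, -3): H = diag(18, 6).
Both eigenvalues are positive, so H is positive definite: a local minimum.

local minimum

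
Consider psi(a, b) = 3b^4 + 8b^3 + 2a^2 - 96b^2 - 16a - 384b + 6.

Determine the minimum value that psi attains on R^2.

psi(a,b) separates as P(a) + Q(b) + 6, so its minimum is min P + min Q + 6.
P'(a) = 4a - 16 vanishes at a ∈ {4}; Q'(b) = 12(b - 4)(b + 2)(b + 4) vanishes at b ∈ {-4, -2, 4}.
Local minima of P (where P''>0): P(4)=-32. Local minima of Q: Q(-4)=256, Q(4)=-1792.
So the global minimum of psi is P(4) + Q(4) + 6 = -32 − 1792 + 6 = -1818, attained at (4, 4).

-1818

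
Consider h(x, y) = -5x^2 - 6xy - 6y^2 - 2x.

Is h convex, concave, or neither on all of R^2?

concave

h is quadratic, so its Hessian is the constant matrix H = [[-10, -6], [-6, -12]].
det(H) = 84, tr(H) = -22.
det(H) > 0 and tr(H) < 0, so H is negative definite everywhere: concave.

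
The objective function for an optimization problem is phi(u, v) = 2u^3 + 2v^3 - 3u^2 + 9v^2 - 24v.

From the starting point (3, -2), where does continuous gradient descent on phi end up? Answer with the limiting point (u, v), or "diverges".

(1, 1)

phi is separable, so gradient descent decouples: u follows -∂phi/∂u, v follows -∂phi/∂v.
∂phi/∂u = 6u(u - 1); at u=3 this is 36, so u decreases.
∂phi/∂v = 6(v - 1)(v + 4); at v=-2 this is -36, so v increases.
u converges to its nearest critical value 1 (a local min of the u-part); v converges to 1. The iterate converges to (1, 1).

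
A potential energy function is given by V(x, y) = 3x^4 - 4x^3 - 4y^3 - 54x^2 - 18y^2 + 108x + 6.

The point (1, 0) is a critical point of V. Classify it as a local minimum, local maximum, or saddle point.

local maximum

The mixed partial ∂²V/∂x∂y is 0, so the Hessian at any point is diag(V_xx, V_yy) = diag(12(3x^2 - 2x - 9), -12(2y + 3)).
At (1, 0): H = diag(-96, -36).
Both eigenvalues are negative, so H is negative definite: a local maximum.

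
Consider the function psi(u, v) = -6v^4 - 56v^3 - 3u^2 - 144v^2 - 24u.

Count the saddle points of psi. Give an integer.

1

psi separates as a function of u plus a function of v, so ∇psi=0 decouples.
∂psi/∂u = -6(u + 4) = 0 at u ∈ {-4}; ∂psi/∂v = -24v(v + 3)(v + 4) = 0 at v ∈ {-4, -3, 0}.
The Hessian is diagonal: diag(psi_uu, psi_vv). Second derivatives: psi_uu(-4)=-6; psi_vv(-4)=-96, psi_vv(-3)=72, psi_vv(0)=-288.
Saddle points occur where the two diagonal entries have opposite signs: (-4, -3). Count: 1.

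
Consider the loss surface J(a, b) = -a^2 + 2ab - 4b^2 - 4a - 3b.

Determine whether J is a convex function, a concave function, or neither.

J is quadratic, so its Hessian is the constant matrix H = [[-2, 2], [2, -8]].
det(H) = 12, tr(H) = -10.
det(H) > 0 and tr(H) < 0, so H is negative definite everywhere: concave.

concave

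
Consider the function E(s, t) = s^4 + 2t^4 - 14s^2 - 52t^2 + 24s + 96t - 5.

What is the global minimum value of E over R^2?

-826

E(s,t) separates as P(s) + Q(t) − 5, so its minimum is min P + min Q − 5.
P'(s) = 4(s - 2)(s - 1)(s + 3) vanishes at s ∈ {-3, 1, 2}; Q'(t) = 8(t - 3)(t - 1)(t + 4) vanishes at t ∈ {-4, 1, 3}.
Local minima of P (where P''>0): P(-3)=-117, P(2)=8. Local minima of Q: Q(-4)=-704, Q(3)=-18.
So the global minimum of E is P(-3) + Q(-4) − 5 = -117 − 704 − 5 = -826, attained at (-3, -4).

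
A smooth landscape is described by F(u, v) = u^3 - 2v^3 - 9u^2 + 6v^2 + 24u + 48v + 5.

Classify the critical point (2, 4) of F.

The mixed partial ∂²F/∂u∂v is 0, so the Hessian at any point is diag(F_uu, F_vv) = diag(6(u - 3), 12(-v + 1)).
At (2, 4): H = diag(-6, -36).
Both eigenvalues are negative, so H is negative definite: a local maximum.

local maximum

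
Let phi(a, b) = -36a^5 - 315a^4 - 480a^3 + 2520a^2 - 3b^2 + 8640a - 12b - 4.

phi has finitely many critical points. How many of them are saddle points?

phi separates as a function of a plus a function of b, so ∇phi=0 decouples.
∂phi/∂a = -180(a - 2)(a + 2)(a + 3)(a + 4) = 0 at a ∈ {-4, -3, -2, 2}; ∂phi/∂b = -6(b + 2) = 0 at b ∈ {-2}.
The Hessian is diagonal: diag(phi_aa, phi_bb). Second derivatives: phi_aa(-4)=2160, phi_aa(-3)=-900, phi_aa(-2)=1440, phi_aa(2)=-21600; phi_bb(-2)=-6.
Saddle points occur where the two diagonal entries have opposite signs: (-4, -2), (-2, -2). Count: 2.

2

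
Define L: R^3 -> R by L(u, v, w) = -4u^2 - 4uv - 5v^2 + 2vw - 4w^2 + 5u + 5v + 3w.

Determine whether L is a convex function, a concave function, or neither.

concave

L is quadratic, so its Hessian is the constant matrix H = [[-8, -4, 0], [-4, -10, 2], [0, 2, -8]].
Leading principal minors: -8, 64, -480.
Signs alternate −, +, − ⇒ H ≺ 0 ⇒ concave.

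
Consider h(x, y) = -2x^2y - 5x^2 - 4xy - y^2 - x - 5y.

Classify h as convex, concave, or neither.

neither

The term -2x^2y is cubic, so the Hessian is not constant.
∂²h/∂x² = -4y - 10, which takes both signs as y varies (negative for sufficiently large y). A diagonal entry of the Hessian changing sign means the Hessian is neither positive- nor negative-semidefinite on all of R^2.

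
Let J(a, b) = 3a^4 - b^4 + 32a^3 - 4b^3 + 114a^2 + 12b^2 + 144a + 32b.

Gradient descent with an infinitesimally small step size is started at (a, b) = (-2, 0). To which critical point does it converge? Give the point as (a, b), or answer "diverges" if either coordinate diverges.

J is separable, so gradient descent decouples: a follows -∂J/∂a, b follows -∂J/∂b.
∂J/∂a = 12(a + 1)(a + 3)(a + 4); at a=-2 this is -24, so a increases.
∂J/∂b = -4(b - 2)(b + 1)(b + 4); at b=0 this is 32, so b decreases.
a converges to its nearest critical value -1 (a local min of the a-part); b converges to -1. The iterate converges to (-1, -1).

(-1, -1)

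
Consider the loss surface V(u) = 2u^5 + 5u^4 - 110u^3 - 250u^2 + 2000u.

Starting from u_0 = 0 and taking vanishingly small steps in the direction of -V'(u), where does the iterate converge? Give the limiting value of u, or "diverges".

V'(u) = 10(u - 5)(u - 2)(u + 4)(u + 5), so V'(0) = 2000.
Gradient descent moves in the -V' direction, i.e. u is decreasing.
The nearest critical point in that direction is u = -4, where V'' = 540 > 0 (a local minimum). The iterate converges there.

-4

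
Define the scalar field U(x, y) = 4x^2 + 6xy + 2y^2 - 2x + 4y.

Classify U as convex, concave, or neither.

U is quadratic, so its Hessian is the constant matrix H = [[8, 6], [6, 4]].
det(H) = -4, tr(H) = 12.
det(H) < 0, so H is indefinite: neither convex nor concave.

neither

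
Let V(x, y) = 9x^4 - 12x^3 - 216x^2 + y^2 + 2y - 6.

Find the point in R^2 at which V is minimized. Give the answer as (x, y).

(4, -1)

V(x,y) separates as P(x) + Q(y) − 6, so its minimum is min P + min Q − 6.
P'(x) = 36x(x - 4)(x + 3) vanishes at x ∈ {-3, 0, 4}; Q'(y) = 2y + 2 vanishes at y ∈ {-1}.
Local minima of P (where P''>0): P(-3)=-891, P(4)=-1920. Local minima of Q: Q(-1)=-1.
So the global minimum of V is P(4) + Q(-1) − 6 = -1920 − 1 − 6 = -1927, attained at (4, -1).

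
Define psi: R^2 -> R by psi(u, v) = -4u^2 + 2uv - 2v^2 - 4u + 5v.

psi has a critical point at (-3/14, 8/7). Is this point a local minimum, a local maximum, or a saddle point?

The Hessian of psi is constant: H = [[-8, 2], [2, -4]].
det(H) = (-8)·(-4) − 2² = 28.
det(H) > 0 and tr(H) = -12 < 0, so H is negative definite and the point is a local maximum.

local maximum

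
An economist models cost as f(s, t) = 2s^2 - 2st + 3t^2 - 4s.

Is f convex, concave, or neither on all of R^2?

convex

f is quadratic, so its Hessian is the constant matrix H = [[4, -2], [-2, 6]].
det(H) = 20, tr(H) = 10.
det(H) > 0 and tr(H) > 0, so H is positive definite everywhere: convex.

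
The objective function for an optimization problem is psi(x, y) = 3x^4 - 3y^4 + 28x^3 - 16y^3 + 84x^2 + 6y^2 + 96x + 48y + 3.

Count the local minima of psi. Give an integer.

2

psi separates as a function of x plus a function of y, so ∇psi=0 decouples.
∂psi/∂x = 12(x + 1)(x + 2)(x + 4) = 0 at x ∈ {-4, -2, -1}; ∂psi/∂y = -12(y - 1)(y + 1)(y + 4) = 0 at y ∈ {-4, -1, 1}.
The Hessian is diagonal: diag(psi_xx, psi_yy). Second derivatives: psi_xx(-4)=72, psi_xx(-2)=-24, psi_xx(-1)=36; psi_yy(-4)=-180, psi_yy(-1)=72, psi_yy(1)=-120.
Local minima occur where both diagonal entries positive: (-4, -1), (-1, -1). Count: 2.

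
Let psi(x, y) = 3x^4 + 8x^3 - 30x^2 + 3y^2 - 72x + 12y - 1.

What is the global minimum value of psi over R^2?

-165

psi(x,y) separates as P(x) + Q(y) − 1, so its minimum is min P + min Q − 1.
P'(x) = 12(x - 2)(x + 1)(x + 3) vanishes at x ∈ {-3, -1, 2}; Q'(y) = 6y + 12 vanishes at y ∈ {-2}.
Local minima of P (where P''>0): P(-3)=-27, P(2)=-152. Local minima of Q: Q(-2)=-12.
So the global minimum of psi is P(2) + Q(-2) − 1 = -152 − 12 − 1 = -165, attained at (2, -2).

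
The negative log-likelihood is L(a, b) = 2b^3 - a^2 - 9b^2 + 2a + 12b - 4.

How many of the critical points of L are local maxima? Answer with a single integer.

1

L separates as a function of a plus a function of b, so ∇L=0 decouples.
∂L/∂a = -2(a - 1) = 0 at a ∈ {1}; ∂L/∂b = 6(b - 2)(b - 1) = 0 at b ∈ {1, 2}.
The Hessian is diagonal: diag(L_aa, L_bb). Second derivatives: L_aa(1)=-2; L_bb(1)=-6, L_bb(2)=6.
Local maxima occur where both diagonal entries negative: (1, 1). Count: 1.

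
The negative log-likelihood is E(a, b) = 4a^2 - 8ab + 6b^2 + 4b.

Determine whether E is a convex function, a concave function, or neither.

convex

E is quadratic, so its Hessian is the constant matrix H = [[8, -8], [-8, 12]].
det(H) = 32, tr(H) = 20.
det(H) > 0 and tr(H) > 0, so H is positive definite everywhere: convex.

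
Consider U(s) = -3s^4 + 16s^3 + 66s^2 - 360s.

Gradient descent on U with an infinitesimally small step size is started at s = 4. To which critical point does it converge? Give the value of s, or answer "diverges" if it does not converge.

2

U'(s) = -12(s - 5)(s - 2)(s + 3), so U'(4) = 168.
Gradient descent moves in the -U' direction, i.e. s is decreasing.
The nearest critical point in that direction is s = 2, where U'' = 180 > 0 (a local minimum). The iterate converges there.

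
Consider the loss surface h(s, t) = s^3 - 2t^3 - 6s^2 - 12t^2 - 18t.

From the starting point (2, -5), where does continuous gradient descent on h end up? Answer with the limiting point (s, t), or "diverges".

h is separable, so gradient descent decouples: s follows -∂h/∂s, t follows -∂h/∂t.
∂h/∂s = 3s(s - 4); at s=2 this is -12, so s increases.
∂h/∂t = -6(t + 1)(t + 3); at t=-5 this is -48, so t increases.
s converges to its nearest critical value 4 (a local min of the s-part); t converges to -3. The iterate converges to (4, -3).

(4, -3)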